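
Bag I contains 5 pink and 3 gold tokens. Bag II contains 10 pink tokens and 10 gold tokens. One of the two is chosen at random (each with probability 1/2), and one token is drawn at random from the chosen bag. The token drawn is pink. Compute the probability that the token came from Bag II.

4/9

P(pink | Bag I) = 5/8; P(pink | Bag II) = 1/2.
P(pink) = 1/2·5/8 + 1/2·1/2 = 9/16.
By Bayes' rule, P(Bag II | pink) = 1/4 / 9/16 = 4/9 ≈ 0.4444.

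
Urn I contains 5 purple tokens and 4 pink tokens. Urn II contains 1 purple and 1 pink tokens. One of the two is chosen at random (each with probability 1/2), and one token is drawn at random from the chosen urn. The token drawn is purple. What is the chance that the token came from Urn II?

9/19

P(purple | Urn I) = 5/9; P(purple | Urn II) = 1/2.
P(purple) = 1/2·5/9 + 1/2·1/2 = 19/36.
By Bayes' rule, P(Urn II | purple) = 1/4 / 19/36 = 9/19 ≈ 0.4737.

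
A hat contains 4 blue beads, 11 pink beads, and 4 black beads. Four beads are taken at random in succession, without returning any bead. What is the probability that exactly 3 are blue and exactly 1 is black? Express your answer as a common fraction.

Unordered draws without replacement: count favorable combinations over C(19,4).
Favorable = C(4,3) · C(11,0) · C(4,1) = 16; total = C(19,4) = 3876.
P = 16/3876 = 4/969 ≈ 0.0041.

4/969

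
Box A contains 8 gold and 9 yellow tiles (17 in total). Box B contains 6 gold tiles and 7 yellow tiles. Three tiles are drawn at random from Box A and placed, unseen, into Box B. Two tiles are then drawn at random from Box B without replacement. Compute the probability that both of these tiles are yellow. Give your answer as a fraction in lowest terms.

Condition on how many of the transferred tiles are yellow (from Box A: 9 yellow of 17; then Box B has 16 total).
  0 yellow: C(9,0)C(8,3)/C(17,3) = 7/85; then P = C(7,2)/C(16,2) = 7/40
  1 yellow: C(9,1)C(8,2)/C(17,3) = 63/170; then P = C(8,2)/C(16,2) = 7/30
  2 yellow: C(9,2)C(8,1)/C(17,3) = 36/85; then P = C(9,2)/C(16,2) = 3/10
  3 yellow: C(9,3)C(8,0)/C(17,3) = 21/170; then P = C(10,2)/C(16,2) = 3/8
P(both yellow) = 373/1360 ≈ 0.2743.

373/1360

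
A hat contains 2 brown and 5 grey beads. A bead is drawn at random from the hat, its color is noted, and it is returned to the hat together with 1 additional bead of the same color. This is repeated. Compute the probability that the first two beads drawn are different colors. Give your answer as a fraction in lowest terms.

Either brown then grey, or grey then brown; after the first draw the total is 8.
P = (2/7)·(5/8) + (5/7)·(2/8) = 5/14 ≈ 0.3571.

5/14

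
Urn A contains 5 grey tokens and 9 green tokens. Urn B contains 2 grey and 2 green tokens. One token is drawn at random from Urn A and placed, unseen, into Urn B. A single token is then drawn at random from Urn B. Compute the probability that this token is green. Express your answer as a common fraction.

Condition on how many of the transferred tokens are green (from Urn A: 9 green of 14; then Urn B has 5 total).
  0 green: C(9,0)C(5,1)/C(14,1) = 5/14; then P = 2/5
  1 green: C(9,1)C(5,0)/C(14,1) = 9/14; then P = 3/5
P(green from Urn B) = 37/70 ≈ 0.5286.

37/70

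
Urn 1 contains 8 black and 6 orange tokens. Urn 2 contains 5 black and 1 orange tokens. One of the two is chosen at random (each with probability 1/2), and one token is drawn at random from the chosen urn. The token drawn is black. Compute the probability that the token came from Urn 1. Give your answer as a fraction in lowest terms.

P(black | Urn 1) = 4/7; P(black | Urn 2) = 5/6.
P(black) = 1/2·4/7 + 1/2·5/6 = 59/84.
By Bayes' rule, P(Urn 1 | black) = 2/7 / 59/84 = 24/59 ≈ 0.4068.

24/59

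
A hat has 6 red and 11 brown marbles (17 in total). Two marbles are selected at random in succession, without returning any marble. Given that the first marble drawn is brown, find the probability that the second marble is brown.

5/8

After removing 1 brown, the hat has 10 brown out of 16 remaining.
P(second is brown | given) = 10/16 = 5/8 ≈ 0.6250.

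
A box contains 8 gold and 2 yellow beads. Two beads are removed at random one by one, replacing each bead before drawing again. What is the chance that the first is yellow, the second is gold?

4/25

Multiply the conditional probability of each draw in order, with replacement (the composition resets each draw).
P = (2/10) · (8/10) = 4/25 ≈ 0.1600.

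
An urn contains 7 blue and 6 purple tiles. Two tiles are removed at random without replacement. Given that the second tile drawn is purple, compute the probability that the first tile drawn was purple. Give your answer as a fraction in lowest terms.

5/12

P(first=purple and the second tile drawn is purple) = (6/13)·(5/12) = 5/26.
P(the second tile drawn is purple) = Σ over first color = 7/26 + 5/26 = 6/13.
By Bayes, P(first=purple | the second tile drawn is purple) = 5/26 / 6/13 = 5/12 ≈ 0.4167.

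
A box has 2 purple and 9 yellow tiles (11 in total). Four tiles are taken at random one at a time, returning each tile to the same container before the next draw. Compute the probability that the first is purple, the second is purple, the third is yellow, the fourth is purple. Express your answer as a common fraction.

72/14641

Multiply the conditional probability of each draw in order, with replacement (the composition resets each draw).
P = (2/11) · (2/11) · (9/11) · (2/11) = 72/14641 ≈ 0.0049.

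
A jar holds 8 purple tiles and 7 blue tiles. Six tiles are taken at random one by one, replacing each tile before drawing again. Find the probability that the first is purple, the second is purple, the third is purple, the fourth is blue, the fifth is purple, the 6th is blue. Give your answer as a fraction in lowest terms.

Multiply the conditional probability of each draw in order, with replacement (the composition resets each draw).
P = (8/15) · (8/15) · (8/15) · (7/15) · (8/15) · (7/15) = 200704/11390625 ≈ 0.0176.

200704/11390625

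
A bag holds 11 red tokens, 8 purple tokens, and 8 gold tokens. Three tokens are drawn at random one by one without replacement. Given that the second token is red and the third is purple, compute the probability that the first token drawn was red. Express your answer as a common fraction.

P(first=red and the second token is red and the third is purple) = (11/27)·(10/26)·(8/25) = 88/1755.
P(E) = Σ over first color = 88/1755 + 308/8775 + 352/8775 = 44/351.
By Bayes, P(first=red | E) = 88/1755 / 44/351 = 2/5 ≈ 0.4000.

2/5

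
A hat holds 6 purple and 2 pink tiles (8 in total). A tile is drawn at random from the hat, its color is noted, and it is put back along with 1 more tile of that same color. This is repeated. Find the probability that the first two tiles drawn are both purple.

After a purple draw the hat holds 7 purple out of 9.
P = (6/8)·(7/9) = 7/12 ≈ 0.5833.

7/12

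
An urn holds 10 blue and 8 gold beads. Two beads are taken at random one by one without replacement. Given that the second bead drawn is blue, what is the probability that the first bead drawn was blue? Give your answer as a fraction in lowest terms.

9/17

P(first=blue and the second bead drawn is blue) = (10/18)·(9/17) = 5/17.
P(the second bead drawn is blue) = Σ over first color = 5/17 + 40/153 = 5/9.
By Bayes, P(first=blue | the second bead drawn is blue) = 5/17 / 5/9 = 9/17 ≈ 0.5294.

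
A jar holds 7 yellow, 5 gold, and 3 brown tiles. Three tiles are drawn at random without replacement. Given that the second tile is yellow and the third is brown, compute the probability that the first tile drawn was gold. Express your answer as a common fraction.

P(first=gold and the second tile is yellow and the third is brown) = (5/15)·(7/14)·(3/13) = 1/26.
P(E) = Σ over first color = 3/65 + 1/26 + 1/65 = 1/10.
By Bayes, P(first=gold | E) = 1/26 / 1/10 = 5/13 ≈ 0.3846.

5/13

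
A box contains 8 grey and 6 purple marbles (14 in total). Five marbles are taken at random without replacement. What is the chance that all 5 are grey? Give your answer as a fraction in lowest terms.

4/143

Unordered draws without replacement: count favorable combinations over C(14,5).
Favorable = C(8,5) · C(6,0) = 56; total = C(14,5) = 2002.
P = 56/2002 = 4/143 ≈ 0.0280.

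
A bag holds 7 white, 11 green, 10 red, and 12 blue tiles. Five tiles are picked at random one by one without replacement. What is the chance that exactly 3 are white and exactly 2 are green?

Unordered draws without replacement: count favorable combinations over C(40,5).
Favorable = C(7,3) · C(11,2) · C(10,0) · C(12,0) = 1925; total = C(40,5) = 658008.
P = 1925/658008 = 1925/658008 ≈ 0.0029.

1925/658008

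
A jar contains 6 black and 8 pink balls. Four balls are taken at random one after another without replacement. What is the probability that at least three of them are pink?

58/143

Sum the hypergeometric tail for j = 3,…,4 pink balls.
Favorable = C(8,3)·C(6,1) + C(8,4)·C(6,0) = 406; total = C(14,4) = 1001.
P = 406/1001 = 58/143 ≈ 0.4056.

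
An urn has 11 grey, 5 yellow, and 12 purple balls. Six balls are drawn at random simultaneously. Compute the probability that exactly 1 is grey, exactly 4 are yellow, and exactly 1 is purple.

11/6279

Unordered draws without replacement: count favorable combinations over C(28,6).
Favorable = C(11,1) · C(5,4) · C(12,1) = 660; total = C(28,6) = 376740.
P = 660/376740 = 11/6279 ≈ 0.0018.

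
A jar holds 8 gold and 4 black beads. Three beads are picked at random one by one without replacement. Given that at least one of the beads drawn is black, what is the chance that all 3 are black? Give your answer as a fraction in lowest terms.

P(all 3 black) = C(4,3)/C(12,3) = 1/55; P(at least one black) = 1 − C(8,3)/C(12,3) = 41/55.
Since 'all 3 black' ⊆ 'at least one black', P(all 3 | at least one) = 1/55 / 41/55 = 1/41 ≈ 0.0244.

1/41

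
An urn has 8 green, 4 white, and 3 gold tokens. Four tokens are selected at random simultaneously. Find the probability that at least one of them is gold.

58/91

Use the complement: P(at least one gold) = 1 − P(no gold).
P(none) = C(12,4)/C(15,4) = 495/1365.
So P = 1 − 495/1365 = 58/91 ≈ 0.6374.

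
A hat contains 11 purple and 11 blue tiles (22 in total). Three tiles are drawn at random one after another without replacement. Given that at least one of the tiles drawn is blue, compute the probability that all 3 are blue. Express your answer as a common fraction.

3/25

P(all 3 blue) = C(11,3)/C(22,3) = 3/28; P(at least one blue) = 1 − C(11,3)/C(22,3) = 25/28.
Since 'all 3 blue' ⊆ 'at least one blue', P(all 3 | at least one) = 3/28 / 25/28 = 3/25 ≈ 0.1200.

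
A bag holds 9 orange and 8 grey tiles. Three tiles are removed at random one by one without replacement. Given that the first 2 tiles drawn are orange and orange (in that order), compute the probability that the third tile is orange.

7/15

After removing 2 orange, the bag has 7 orange out of 15 remaining.
P(third is orange | given) = 7/15 ≈ 0.4667.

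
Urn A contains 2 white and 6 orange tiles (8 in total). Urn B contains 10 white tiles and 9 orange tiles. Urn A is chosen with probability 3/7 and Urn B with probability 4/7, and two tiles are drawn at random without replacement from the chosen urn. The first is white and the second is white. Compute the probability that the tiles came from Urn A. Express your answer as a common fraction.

P(E | Urn A) = 1/28; P(E | Urn B) = 5/19.
P(E) = 3/7·1/28 + 4/7·5/19 = 617/3724.
By Bayes' rule, P(Urn A | E) = 3/196 / 617/3724 = 57/617 ≈ 0.0924.

57/617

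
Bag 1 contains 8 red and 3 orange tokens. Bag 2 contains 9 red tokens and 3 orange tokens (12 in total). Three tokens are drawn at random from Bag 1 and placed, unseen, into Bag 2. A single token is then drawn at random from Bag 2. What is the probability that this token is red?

Condition on how many of the transferred tokens are red (from Bag 1: 8 red of 11; then Bag 2 has 15 total).
  0 red: C(8,0)C(3,3)/C(11,3) = 1/165; then P = 9/15
  1 red: C(8,1)C(3,2)/C(11,3) = 8/55; then P = 10/15
  2 red: C(8,2)C(3,1)/C(11,3) = 28/55; then P = 11/15
  3 red: C(8,3)C(3,0)/C(11,3) = 56/165; then P = 12/15
P(red from Bag 2) = 41/55 ≈ 0.7455.

41/55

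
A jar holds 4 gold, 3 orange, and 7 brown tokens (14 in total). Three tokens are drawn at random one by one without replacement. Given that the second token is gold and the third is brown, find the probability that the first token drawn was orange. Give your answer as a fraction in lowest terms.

1/4

P(first=orange and the second token is gold and the third is brown) = (3/14)·(4/13)·(7/12) = 1/26.
P(E) = Σ over first color = 1/26 + 1/26 + 1/13 = 2/13.
By Bayes, P(first=orange | E) = 1/26 / 2/13 = 1/4 ≈ 0.2500.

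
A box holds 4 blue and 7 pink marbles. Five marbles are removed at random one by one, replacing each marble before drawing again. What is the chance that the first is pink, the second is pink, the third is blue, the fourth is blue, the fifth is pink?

5488/161051

Multiply the conditional probability of each draw in order, with replacement (the composition resets each draw).
P = (7/11) · (7/11) · (4/11) · (4/11) · (7/11) = 5488/161051 ≈ 0.0341.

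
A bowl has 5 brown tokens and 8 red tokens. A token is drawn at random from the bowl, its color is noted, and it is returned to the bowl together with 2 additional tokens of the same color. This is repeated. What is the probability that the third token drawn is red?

Sum over the four possibilities for the first two draws (red/not-red each), tracking how the red count and total change by +2 per draw.
P(third is red) = 8/13 ≈ 0.6154. (In a Pólya urn every draw has the same marginal probability 8/13.)

8/13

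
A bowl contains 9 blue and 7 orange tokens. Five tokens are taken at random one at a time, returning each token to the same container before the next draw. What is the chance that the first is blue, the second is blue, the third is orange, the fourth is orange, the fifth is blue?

Multiply the conditional probability of each draw in order, with replacement (the composition resets each draw).
P = (9/16) · (9/16) · (7/16) · (7/16) · (9/16) = 35721/1048576 ≈ 0.0341.

35721/1048576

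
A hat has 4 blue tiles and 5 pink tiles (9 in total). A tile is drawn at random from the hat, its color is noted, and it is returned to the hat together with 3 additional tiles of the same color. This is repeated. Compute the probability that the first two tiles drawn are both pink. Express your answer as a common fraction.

After a pink draw the hat holds 8 pink out of 12.
P = (5/9)·(8/12) = 10/27 ≈ 0.3704.

10/27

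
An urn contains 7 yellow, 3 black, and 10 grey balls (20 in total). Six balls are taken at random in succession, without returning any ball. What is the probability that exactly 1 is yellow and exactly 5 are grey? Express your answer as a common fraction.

Unordered draws without replacement: count favorable combinations over C(20,6).
Favorable = C(7,1) · C(3,0) · C(10,5) = 1764; total = C(20,6) = 38760.
P = 1764/38760 = 147/3230 ≈ 0.0455.

147/3230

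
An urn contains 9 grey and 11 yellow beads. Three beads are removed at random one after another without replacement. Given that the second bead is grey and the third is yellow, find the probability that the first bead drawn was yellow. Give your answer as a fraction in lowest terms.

P(first=yellow and the second bead is grey and the third is yellow) = (11/20)·(9/19)·(10/18) = 11/76.
P(E) = Σ over first color = 11/95 + 11/76 = 99/380.
By Bayes, P(first=yellow | E) = 11/76 / 99/380 = 5/9 ≈ 0.5556.

5/9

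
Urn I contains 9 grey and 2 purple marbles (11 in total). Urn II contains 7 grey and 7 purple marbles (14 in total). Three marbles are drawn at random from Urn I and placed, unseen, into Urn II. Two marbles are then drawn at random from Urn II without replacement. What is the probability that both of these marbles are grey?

Condition on how many of the transferred marbles are grey (from Urn I: 9 grey of 11; then Urn II has 17 total).
  1 grey: C(9,1)C(2,2)/C(11,3) = 3/55; then P = C(8,2)/C(17,2) = 7/34
  2 grey: C(9,2)C(2,1)/C(11,3) = 24/55; then P = C(9,2)/C(17,2) = 9/34
  3 grey: C(9,3)C(2,0)/C(11,3) = 28/55; then P = C(10,2)/C(17,2) = 45/136
P(both grey) = 276/935 ≈ 0.2952.

276/935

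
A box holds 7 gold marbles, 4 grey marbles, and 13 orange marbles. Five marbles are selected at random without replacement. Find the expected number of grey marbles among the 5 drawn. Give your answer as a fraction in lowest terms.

By linearity of expectation, E[X] = Σ P(draw i is grey); by symmetry each draw (even without replacement) has P(grey) = 4/24.
E[X] = 5 · 4/24 = 5/6 ≈ 0.8333.

5/6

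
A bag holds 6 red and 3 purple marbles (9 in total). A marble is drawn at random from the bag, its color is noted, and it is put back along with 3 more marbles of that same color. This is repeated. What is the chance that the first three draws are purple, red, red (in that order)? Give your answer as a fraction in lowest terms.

1/10

Track the composition after each reinforcement of +3.
P = (3/9) · (6/12) · (9/15) = 1/10 ≈ 0.1000.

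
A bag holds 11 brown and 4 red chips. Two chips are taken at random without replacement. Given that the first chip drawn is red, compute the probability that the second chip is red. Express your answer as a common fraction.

3/14

After removing 1 red, the bag has 3 red out of 14 remaining.
P(second is red | given) = 3/14 ≈ 0.2143.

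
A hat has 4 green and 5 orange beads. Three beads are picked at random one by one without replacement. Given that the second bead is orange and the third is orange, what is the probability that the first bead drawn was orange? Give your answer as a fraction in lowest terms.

P(first=orange and the second bead is orange and the third is orange) = (5/9)·(4/8)·(3/7) = 5/42.
P(E) = Σ over first color = 10/63 + 5/42 = 5/18.
By Bayes, P(first=orange | E) = 5/42 / 5/18 = 3/7 ≈ 0.4286.

3/7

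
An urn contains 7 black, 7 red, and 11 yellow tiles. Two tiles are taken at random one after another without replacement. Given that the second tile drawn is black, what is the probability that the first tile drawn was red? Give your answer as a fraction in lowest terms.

7/24

P(first=red and the second tile drawn is black) = (7/25)·(7/24) = 49/600.
P(the second tile drawn is black) = Σ over first color = 7/100 + 49/600 + 77/600 = 7/25.
By Bayes, P(first=red | the second tile drawn is black) = 49/600 / 7/25 = 7/24 ≈ 0.2917.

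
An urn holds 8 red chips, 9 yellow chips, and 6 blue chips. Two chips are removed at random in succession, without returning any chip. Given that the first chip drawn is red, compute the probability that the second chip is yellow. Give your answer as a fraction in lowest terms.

After removing 1 red, the urn has 9 yellow out of 22 remaining.
P(second is yellow | given) = 9/22 ≈ 0.4091.

9/22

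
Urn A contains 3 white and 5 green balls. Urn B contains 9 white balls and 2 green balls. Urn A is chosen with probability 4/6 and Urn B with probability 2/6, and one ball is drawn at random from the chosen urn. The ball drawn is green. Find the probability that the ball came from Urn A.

P(green | Urn A) = 5/8; P(green | Urn B) = 2/11.
P(green) = 2/3·5/8 + 1/3·2/11 = 21/44.
By Bayes' rule, P(Urn A | green) = 5/12 / 21/44 = 55/63 ≈ 0.8730.

55/63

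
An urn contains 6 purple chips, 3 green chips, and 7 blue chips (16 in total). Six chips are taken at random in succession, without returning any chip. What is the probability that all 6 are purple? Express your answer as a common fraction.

Multiply the conditional probability of each draw in order, without replacement, so each draw removes one from its color and from the total.
P = (6/16) · (5/15) · (4/14) · (3/13) · (2/12) · (1/11) = 1/8008 ≈ 0.0001.

1/8008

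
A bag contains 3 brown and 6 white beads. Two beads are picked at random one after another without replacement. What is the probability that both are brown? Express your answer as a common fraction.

Multiply the conditional probability of each draw in order, without replacement, so each draw removes one from its color and from the total.
P = (3/9) · (2/8) = 1/12 ≈ 0.0833.

1/12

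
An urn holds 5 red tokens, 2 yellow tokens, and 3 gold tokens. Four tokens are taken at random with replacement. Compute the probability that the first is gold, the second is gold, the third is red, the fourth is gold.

27/2000

Multiply the conditional probability of each draw in order, with replacement (the composition resets each draw).
P = (3/10) · (3/10) · (5/10) · (3/10) = 27/2000 ≈ 0.0135.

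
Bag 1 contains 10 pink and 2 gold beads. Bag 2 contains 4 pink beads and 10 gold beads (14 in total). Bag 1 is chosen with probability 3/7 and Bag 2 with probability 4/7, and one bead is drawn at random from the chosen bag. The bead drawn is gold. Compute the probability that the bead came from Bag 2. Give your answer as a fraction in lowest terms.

40/47

P(gold | Bag 1) = 1/6; P(gold | Bag 2) = 5/7.
P(gold) = 3/7·1/6 + 4/7·5/7 = 47/98.
By Bayes' rule, P(Bag 2 | gold) = 20/49 / 47/98 = 40/47 ≈ 0.8511.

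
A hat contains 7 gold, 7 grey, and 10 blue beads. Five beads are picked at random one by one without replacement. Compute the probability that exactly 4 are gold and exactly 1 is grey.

Unordered draws without replacement: count favorable combinations over C(24,5).
Favorable = C(7,4) · C(7,1) · C(10,0) = 245; total = C(24,5) = 42504.
P = 245/42504 = 35/6072 ≈ 0.0058.

35/6072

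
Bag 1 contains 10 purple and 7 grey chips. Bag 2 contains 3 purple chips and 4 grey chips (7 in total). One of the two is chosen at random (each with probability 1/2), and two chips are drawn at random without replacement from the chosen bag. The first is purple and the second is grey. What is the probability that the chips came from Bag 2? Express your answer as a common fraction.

P(E | Bag 1) = 35/136; P(E | Bag 2) = 2/7.
P(E) = 1/2·35/136 + 1/2·2/7 = 517/1904.
By Bayes' rule, P(Bag 2 | E) = 1/7 / 517/1904 = 272/517 ≈ 0.5261.

272/517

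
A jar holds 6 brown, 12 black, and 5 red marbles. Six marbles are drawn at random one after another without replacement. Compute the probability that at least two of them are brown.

Sum the hypergeometric tail for j = 2,…,6 brown marbles.
Favorable = C(6,2)·C(17,4) + C(6,3)·C(17,3) + C(6,4)·C(17,2) + C(6,5)·C(17,1) + C(6,6)·C(17,0) = 51443; total = C(23,6) = 100947.
P = 51443/100947 = 7349/14421 ≈ 0.5096.

7349/14421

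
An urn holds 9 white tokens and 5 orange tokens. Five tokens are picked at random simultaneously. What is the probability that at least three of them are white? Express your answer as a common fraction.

114/143

Sum the hypergeometric tail for j = 3,…,5 white tokens.
Favorable = C(9,3)·C(5,2) + C(9,4)·C(5,1) + C(9,5)·C(5,0) = 1596; total = C(14,5) = 2002.
P = 1596/2002 = 114/143 ≈ 0.7972.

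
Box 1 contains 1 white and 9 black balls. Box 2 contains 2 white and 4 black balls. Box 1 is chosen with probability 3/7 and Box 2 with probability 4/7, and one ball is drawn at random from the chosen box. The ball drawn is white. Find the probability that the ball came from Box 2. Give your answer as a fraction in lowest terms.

P(white | Box 1) = 1/10; P(white | Box 2) = 1/3.
P(white) = 3/7·1/10 + 4/7·1/3 = 7/30.
By Bayes' rule, P(Box 2 | white) = 4/21 / 7/30 = 40/49 ≈ 0.8163.

40/49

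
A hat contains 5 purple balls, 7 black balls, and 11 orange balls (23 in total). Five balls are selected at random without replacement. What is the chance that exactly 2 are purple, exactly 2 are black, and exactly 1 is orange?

30/437

Unordered draws without replacement: count favorable combinations over C(23,5).
Favorable = C(5,2) · C(7,2) · C(11,1) = 2310; total = C(23,5) = 33649.
P = 2310/33649 = 30/437 ≈ 0.0686.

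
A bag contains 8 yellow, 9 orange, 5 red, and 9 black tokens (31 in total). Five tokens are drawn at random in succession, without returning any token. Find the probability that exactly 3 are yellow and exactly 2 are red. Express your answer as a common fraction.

Unordered draws without replacement: count favorable combinations over C(31,5).
Favorable = C(8,3) · C(9,0) · C(5,2) · C(9,0) = 560; total = C(31,5) = 169911.
P = 560/169911 = 80/24273 ≈ 0.0033.

80/24273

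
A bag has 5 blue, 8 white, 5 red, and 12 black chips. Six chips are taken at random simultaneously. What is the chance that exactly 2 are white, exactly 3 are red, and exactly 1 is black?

Unordered draws without replacement: count favorable combinations over C(30,6).
Favorable = C(5,0) · C(8,2) · C(5,3) · C(12,1) = 3360; total = C(30,6) = 593775.
P = 3360/593775 = 32/5655 ≈ 0.0057.

32/5655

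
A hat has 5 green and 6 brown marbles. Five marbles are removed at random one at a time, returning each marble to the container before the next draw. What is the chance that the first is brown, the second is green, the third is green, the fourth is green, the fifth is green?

3750/161051

Multiply the conditional probability of each draw in order, with replacement (the composition resets each draw).
P = (6/11) · (5/11) · (5/11) · (5/11) · (5/11) = 3750/161051 ≈ 0.0233.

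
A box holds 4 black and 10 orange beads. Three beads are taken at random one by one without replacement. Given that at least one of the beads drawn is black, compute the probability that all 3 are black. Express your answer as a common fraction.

P(all 3 black) = C(4,3)/C(14,3) = 1/91; P(at least one black) = 1 − C(10,3)/C(14,3) = 61/91.
Since 'all 3 black' ⊆ 'at least one black', P(all 3 | at least one) = 1/91 / 61/91 = 1/61 ≈ 0.0164.

1/61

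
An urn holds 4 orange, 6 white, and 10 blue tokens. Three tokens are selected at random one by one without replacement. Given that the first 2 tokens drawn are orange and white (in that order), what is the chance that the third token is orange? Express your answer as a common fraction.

After removing 1 orange, 1 white, the urn has 3 orange out of 18 remaining.
P(third is orange | given) = 3/18 = 1/6 ≈ 0.1667.

1/6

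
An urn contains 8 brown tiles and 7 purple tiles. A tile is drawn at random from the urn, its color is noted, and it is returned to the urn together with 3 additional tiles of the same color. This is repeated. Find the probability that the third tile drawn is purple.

Sum over the four possibilities for the first two draws (purple/not-purple each), tracking how the purple count and total change by +3 per draw.
P(third is purple) = 7/15 ≈ 0.4667. (In a Pólya urn every draw has the same marginal probability 7/15.)

7/15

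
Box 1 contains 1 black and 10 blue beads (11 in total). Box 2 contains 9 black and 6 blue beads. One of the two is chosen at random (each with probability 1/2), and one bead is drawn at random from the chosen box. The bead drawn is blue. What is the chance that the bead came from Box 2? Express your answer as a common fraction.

P(blue | Box 1) = 10/11; P(blue | Box 2) = 2/5.
P(blue) = 1/2·10/11 + 1/2·2/5 = 36/55.
By Bayes' rule, P(Box 2 | blue) = 1/5 / 36/55 = 11/36 ≈ 0.3056.

11/36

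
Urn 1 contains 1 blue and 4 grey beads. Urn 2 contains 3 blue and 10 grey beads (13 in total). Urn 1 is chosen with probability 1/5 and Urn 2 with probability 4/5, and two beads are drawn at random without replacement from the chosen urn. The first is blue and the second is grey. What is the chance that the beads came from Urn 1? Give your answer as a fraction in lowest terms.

13/63

P(E | Urn 1) = 1/5; P(E | Urn 2) = 5/26.
P(E) = 1/5·1/5 + 4/5·5/26 = 63/325.
By Bayes' rule, P(Urn 1 | E) = 1/25 / 63/325 = 13/63 ≈ 0.2063.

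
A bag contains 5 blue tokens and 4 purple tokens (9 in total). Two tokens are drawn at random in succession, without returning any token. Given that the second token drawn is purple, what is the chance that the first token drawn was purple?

P(first=purple and the second token drawn is purple) = (4/9)·(3/8) = 1/6.
P(the second token drawn is purple) = Σ over first color = 5/18 + 1/6 = 4/9.
By Bayes, P(first=purple | the second token drawn is purple) = 1/6 / 4/9 = 3/8 ≈ 0.3750.

3/8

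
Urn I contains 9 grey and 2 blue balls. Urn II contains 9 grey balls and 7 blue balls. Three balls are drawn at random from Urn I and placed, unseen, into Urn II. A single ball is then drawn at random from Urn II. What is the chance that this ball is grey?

Condition on how many of the transferred balls are grey (from Urn I: 9 grey of 11; then Urn II has 19 total).
  1 grey: C(9,1)C(2,2)/C(11,3) = 3/55; then P = 10/19
  2 grey: C(9,2)C(2,1)/C(11,3) = 24/55; then P = 11/19
  3 grey: C(9,3)C(2,0)/C(11,3) = 28/55; then P = 12/19
P(grey from Urn II) = 126/209 ≈ 0.6029.

126/209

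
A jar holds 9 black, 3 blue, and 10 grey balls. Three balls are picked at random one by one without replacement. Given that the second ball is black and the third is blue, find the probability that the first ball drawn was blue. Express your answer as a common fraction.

P(first=blue and the second ball is black and the third is blue) = (3/22)·(9/21)·(2/20) = 9/1540.
P(E) = Σ over first color = 9/385 + 9/1540 + 9/308 = 9/154.
By Bayes, P(first=blue | E) = 9/1540 / 9/154 = 1/10 ≈ 0.1000.

1/10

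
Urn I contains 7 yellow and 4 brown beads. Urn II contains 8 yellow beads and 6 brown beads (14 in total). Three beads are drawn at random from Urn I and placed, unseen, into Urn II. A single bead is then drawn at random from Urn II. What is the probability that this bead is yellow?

Condition on how many of the transferred beads are yellow (from Urn I: 7 yellow of 11; then Urn II has 17 total).
  0 yellow: C(7,0)C(4,3)/C(11,3) = 4/165; then P = 8/17
  1 yellow: C(7,1)C(4,2)/C(11,3) = 14/55; then P = 9/17
  2 yellow: C(7,2)C(4,1)/C(11,3) = 28/55; then P = 10/17
  3 yellow: C(7,3)C(4,0)/C(11,3) = 7/33; then P = 11/17
P(yellow from Urn II) = 109/187 ≈ 0.5829.

109/187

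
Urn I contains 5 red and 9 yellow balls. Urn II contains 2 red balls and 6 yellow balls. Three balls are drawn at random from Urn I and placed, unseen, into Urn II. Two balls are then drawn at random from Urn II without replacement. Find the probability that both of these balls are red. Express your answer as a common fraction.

316/5005

Condition on how many of the transferred balls are red (from Urn I: 5 red of 14; then Urn II has 11 total).
  0 red: C(5,0)C(9,3)/C(14,3) = 3/13; then P = C(2,2)/C(11,2) = 1/55
  1 red: C(5,1)C(9,2)/C(14,3) = 45/91; then P = C(3,2)/C(11,2) = 3/55
  2 red: C(5,2)C(9,1)/C(14,3) = 45/182; then P = C(4,2)/C(11,2) = 6/55
  3 red: C(5,3)C(9,0)/C(14,3) = 5/182; then P = C(5,2)/C(11,2) = 2/11
P(both red) = 316/5005 ≈ 0.0631.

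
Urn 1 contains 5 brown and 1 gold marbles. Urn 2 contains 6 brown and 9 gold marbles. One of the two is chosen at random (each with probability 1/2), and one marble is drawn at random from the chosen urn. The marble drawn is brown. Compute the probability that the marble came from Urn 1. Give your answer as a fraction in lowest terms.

25/37

P(brown | Urn 1) = 5/6; P(brown | Urn 2) = 2/5.
P(brown) = 1/2·5/6 + 1/2·2/5 = 37/60.
By Bayes' rule, P(Urn 1 | brown) = 5/12 / 37/60 = 25/37 ≈ 0.6757.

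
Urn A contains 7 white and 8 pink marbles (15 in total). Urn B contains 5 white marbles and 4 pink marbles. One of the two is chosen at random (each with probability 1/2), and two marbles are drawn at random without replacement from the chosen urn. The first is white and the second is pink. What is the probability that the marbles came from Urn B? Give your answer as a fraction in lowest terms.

25/49

P(E | Urn A) = 4/15; P(E | Urn B) = 5/18.
P(E) = 1/2·4/15 + 1/2·5/18 = 49/180.
By Bayes' rule, P(Urn B | E) = 5/36 / 49/180 = 25/49 ≈ 0.5102.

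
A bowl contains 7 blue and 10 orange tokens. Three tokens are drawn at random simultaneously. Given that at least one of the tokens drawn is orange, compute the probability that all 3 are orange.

P(all 3 orange) = C(10,3)/C(17,3) = 3/17; P(at least one orange) = 1 − C(7,3)/C(17,3) = 129/136.
Since 'all 3 orange' ⊆ 'at least one orange', P(all 3 | at least one) = 3/17 / 129/136 = 8/43 ≈ 0.1860.

8/43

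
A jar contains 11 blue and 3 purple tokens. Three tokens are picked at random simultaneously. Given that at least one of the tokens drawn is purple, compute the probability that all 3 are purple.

P(all 3 purple) = C(3,3)/C(14,3) = 1/364; P(at least one purple) = 1 − C(11,3)/C(14,3) = 199/364.
Since 'all 3 purple' ⊆ 'at least one purple', P(all 3 | at least one) = 1/364 / 199/364 = 1/199 ≈ 0.0050.

1/199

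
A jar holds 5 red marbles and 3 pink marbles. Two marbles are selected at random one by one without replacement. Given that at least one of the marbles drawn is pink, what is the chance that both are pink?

1/6

P(both pink) = C(3,2)/C(8,2) = 3/28; P(at least one pink) = 1 − C(5,2)/C(8,2) = 9/14.
Since 'both pink' ⊆ 'at least one pink', P(both | at least one) = 3/28 / 9/14 = 1/6 ≈ 0.1667.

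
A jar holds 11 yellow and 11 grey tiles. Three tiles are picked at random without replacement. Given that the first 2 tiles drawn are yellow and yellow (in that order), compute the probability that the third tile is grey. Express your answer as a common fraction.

11/20

After removing 2 yellow, the jar has 11 grey out of 20 remaining.
P(third is grey | given) = 11/20 ≈ 0.5500.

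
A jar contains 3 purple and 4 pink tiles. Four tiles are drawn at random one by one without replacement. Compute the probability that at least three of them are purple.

Sum the hypergeometric tail for j = 3,…,3 purple tiles.
Favorable = C(3,3)·C(4,1) = 4; total = C(7,4) = 35.
P = 4/35 = 4/35 ≈ 0.1143.

4/35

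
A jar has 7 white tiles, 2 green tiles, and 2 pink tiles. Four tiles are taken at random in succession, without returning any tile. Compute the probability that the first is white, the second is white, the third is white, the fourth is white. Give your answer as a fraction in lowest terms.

7/66

Multiply the conditional probability of each draw in order, without replacement, so each draw removes one from its color and from the total.
P = (7/11) · (6/10) · (5/9) · (4/8) = 7/66 ≈ 0.1061.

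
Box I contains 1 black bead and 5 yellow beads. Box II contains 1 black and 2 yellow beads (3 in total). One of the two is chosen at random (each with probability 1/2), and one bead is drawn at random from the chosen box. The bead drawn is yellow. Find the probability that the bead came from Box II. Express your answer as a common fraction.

P(yellow | Box I) = 5/6; P(yellow | Box II) = 2/3.
P(yellow) = 1/2·5/6 + 1/2·2/3 = 3/4.
By Bayes' rule, P(Box II | yellow) = 1/3 / 3/4 = 4/9 ≈ 0.4444.

4/9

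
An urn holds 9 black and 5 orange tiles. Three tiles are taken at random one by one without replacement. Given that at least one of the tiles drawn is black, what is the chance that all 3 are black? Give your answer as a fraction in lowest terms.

14/59

P(all 3 black) = C(9,3)/C(14,3) = 3/13; P(at least one black) = 1 − C(5,3)/C(14,3) = 177/182.
Since 'all 3 black' ⊆ 'at least one black', P(all 3 | at least one) = 3/13 / 177/182 = 14/59 ≈ 0.2373.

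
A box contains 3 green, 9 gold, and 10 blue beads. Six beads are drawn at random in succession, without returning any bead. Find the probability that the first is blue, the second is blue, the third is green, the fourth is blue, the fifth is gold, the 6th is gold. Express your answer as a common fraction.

72/24871

Multiply the conditional probability of each draw in order, without replacement, so each draw removes one from its color and from the total.
P = (10/22) · (9/21) · (3/20) · (8/19) · (9/18) · (8/17) = 72/24871 ≈ 0.0029.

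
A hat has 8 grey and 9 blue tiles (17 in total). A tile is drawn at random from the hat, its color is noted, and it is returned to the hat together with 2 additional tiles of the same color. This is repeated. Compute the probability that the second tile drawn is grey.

8/17

Condition on the first draw. If first is grey (prob 8/17), second-grey has prob (10)/(19); if not (prob 9/17), it has prob 8/(19).
P = (8/17)·(10/19) + (9/17)·(8/19) = 8/17 ≈ 0.4706.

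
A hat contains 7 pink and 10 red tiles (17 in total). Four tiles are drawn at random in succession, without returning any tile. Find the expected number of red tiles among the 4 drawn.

40/17

By linearity of expectation, E[X] = Σ P(draw i is red); by symmetry each draw (even without replacement) has P(red) = 10/17.
E[X] = 4 · 10/17 = 40/17 ≈ 2.3529.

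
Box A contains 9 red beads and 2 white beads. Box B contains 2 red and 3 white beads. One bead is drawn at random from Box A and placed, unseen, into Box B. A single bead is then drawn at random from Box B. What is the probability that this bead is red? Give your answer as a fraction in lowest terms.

31/66

Condition on how many of the transferred beads are red (from Box A: 9 red of 11; then Box B has 6 total).
  0 red: C(9,0)C(2,1)/C(11,1) = 2/11; then P = 2/6
  1 red: C(9,1)C(2,0)/C(11,1) = 9/11; then P = 3/6
P(red from Box B) = 31/66 ≈ 0.4697.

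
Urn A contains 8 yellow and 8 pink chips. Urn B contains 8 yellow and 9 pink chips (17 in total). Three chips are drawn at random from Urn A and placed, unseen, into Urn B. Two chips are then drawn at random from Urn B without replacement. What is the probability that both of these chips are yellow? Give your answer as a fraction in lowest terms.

Condition on how many of the transferred chips are yellow (from Urn A: 8 yellow of 16; then Urn B has 20 total).
  0 yellow: C(8,0)C(8,3)/C(16,3) = 1/10; then P = C(8,2)/C(20,2) = 14/95
  1 yellow: C(8,1)C(8,2)/C(16,3) = 2/5; then P = C(9,2)/C(20,2) = 18/95
  2 yellow: C(8,2)C(8,1)/C(16,3) = 2/5; then P = C(10,2)/C(20,2) = 9/38
  3 yellow: C(8,3)C(8,0)/C(16,3) = 1/10; then P = C(11,2)/C(20,2) = 11/38
P(both yellow) = 407/1900 ≈ 0.2142.

407/1900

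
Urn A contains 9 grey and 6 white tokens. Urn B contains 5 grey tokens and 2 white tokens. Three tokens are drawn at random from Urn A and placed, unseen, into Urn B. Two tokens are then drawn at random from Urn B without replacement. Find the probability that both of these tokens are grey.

Condition on how many of the transferred tokens are grey (from Urn A: 9 grey of 15; then Urn B has 10 total).
  0 grey: C(9,0)C(6,3)/C(15,3) = 4/91; then P = C(5,2)/C(10,2) = 2/9
  1 grey: C(9,1)C(6,2)/C(15,3) = 27/91; then P = C(6,2)/C(10,2) = 1/3
  2 grey: C(9,2)C(6,1)/C(15,3) = 216/455; then P = C(7,2)/C(10,2) = 7/15
  3 grey: C(9,3)C(6,0)/C(15,3) = 12/65; then P = C(8,2)/C(10,2) = 28/45
P(both grey) = 701/1575 ≈ 0.4451.

701/1575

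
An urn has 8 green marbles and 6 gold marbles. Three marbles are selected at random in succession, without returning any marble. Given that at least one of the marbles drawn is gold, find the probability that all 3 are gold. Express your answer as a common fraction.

P(all 3 gold) = C(6,3)/C(14,3) = 5/91; P(at least one gold) = 1 − C(8,3)/C(14,3) = 11/13.
Since 'all 3 gold' ⊆ 'at least one gold', P(all 3 | at least one) = 5/91 / 11/13 = 5/77 ≈ 0.0649.

5/77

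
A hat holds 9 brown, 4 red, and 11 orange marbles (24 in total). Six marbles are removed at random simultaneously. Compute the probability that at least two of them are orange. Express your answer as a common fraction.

10793/12236

Sum the hypergeometric tail for j = 2,…,6 orange marbles.
Favorable = C(11,2)·C(13,4) + C(11,3)·C(13,3) + C(11,4)·C(13,2) + C(11,5)·C(13,1) + C(11,6)·C(13,0) = 118723; total = C(24,6) = 134596.
P = 118723/134596 = 10793/12236 ≈ 0.8821.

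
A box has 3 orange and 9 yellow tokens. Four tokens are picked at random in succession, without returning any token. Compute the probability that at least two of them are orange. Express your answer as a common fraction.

13/55

Sum the hypergeometric tail for j = 2,…,3 orange tokens.
Favorable = C(3,2)·C(9,2) + C(3,3)·C(9,1) = 117; total = C(12,4) = 495.
P = 117/495 = 13/55 ≈ 0.2364.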